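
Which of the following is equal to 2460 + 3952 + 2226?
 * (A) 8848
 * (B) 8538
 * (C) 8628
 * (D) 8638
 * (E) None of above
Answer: D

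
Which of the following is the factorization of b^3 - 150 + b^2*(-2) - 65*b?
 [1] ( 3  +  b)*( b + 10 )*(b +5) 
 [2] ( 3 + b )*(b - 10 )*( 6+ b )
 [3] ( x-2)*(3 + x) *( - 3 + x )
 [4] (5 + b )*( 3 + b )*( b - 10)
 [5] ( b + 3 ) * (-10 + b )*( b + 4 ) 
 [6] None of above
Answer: 4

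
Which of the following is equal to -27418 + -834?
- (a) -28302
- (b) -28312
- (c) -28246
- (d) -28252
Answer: d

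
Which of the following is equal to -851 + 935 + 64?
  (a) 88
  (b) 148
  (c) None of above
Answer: b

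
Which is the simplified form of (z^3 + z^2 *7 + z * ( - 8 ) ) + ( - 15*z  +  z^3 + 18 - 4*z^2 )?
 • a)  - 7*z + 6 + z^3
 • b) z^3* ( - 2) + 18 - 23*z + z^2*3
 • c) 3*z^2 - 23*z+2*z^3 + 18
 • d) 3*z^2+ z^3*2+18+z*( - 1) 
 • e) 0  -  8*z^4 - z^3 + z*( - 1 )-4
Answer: c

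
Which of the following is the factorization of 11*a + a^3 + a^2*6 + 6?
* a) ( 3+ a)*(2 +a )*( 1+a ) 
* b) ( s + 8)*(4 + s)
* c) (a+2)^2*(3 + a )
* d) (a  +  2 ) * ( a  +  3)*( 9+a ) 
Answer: a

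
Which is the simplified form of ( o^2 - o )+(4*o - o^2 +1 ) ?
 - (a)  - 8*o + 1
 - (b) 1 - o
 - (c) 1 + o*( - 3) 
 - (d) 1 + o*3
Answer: d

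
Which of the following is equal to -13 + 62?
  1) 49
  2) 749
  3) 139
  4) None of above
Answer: 1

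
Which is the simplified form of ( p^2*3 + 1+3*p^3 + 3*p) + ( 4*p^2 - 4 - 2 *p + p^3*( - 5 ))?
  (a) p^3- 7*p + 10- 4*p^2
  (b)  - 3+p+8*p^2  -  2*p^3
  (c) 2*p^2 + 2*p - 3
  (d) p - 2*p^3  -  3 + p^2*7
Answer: d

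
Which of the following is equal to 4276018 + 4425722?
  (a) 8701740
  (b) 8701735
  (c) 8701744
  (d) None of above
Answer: a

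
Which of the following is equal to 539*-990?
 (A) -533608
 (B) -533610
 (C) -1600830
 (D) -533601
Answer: B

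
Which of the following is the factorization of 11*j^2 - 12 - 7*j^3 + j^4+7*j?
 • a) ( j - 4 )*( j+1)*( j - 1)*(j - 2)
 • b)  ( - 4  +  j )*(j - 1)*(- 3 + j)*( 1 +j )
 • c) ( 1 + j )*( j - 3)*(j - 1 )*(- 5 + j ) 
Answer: b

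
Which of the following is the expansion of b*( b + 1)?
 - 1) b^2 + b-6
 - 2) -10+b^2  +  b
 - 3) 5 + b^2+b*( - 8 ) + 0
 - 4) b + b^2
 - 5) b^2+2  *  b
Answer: 4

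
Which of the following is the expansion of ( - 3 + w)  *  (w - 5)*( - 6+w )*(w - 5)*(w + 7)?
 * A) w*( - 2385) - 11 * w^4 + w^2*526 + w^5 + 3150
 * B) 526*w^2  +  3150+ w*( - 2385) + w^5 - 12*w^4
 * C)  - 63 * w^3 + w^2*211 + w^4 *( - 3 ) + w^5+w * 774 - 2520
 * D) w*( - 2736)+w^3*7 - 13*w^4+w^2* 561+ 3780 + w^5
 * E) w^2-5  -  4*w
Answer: B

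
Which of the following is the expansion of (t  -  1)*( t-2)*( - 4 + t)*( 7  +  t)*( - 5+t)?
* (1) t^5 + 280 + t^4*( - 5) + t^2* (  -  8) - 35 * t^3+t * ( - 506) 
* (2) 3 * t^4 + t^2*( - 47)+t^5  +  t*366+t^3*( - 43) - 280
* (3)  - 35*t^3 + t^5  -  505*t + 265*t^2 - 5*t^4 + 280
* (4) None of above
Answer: 4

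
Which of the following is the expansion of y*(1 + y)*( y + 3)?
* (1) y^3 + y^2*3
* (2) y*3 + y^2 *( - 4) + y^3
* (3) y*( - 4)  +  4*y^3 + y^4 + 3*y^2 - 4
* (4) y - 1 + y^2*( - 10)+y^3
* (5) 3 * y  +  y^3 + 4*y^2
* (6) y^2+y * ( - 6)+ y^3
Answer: 5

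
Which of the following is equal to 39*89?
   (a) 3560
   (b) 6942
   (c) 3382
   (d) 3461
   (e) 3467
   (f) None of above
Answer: f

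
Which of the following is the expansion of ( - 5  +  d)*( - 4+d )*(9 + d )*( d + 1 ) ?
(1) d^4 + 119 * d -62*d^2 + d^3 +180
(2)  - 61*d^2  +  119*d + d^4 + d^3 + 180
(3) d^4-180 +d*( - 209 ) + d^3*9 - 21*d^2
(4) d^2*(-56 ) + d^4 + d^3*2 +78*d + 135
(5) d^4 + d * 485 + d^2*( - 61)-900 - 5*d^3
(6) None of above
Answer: 2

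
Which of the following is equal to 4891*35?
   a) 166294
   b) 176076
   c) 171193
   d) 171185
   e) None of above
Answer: d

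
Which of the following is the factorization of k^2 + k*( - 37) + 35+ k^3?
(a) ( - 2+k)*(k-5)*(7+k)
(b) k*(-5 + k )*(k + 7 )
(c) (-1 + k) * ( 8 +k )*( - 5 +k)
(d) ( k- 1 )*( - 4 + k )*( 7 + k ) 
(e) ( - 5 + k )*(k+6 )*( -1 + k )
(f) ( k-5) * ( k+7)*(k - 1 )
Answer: f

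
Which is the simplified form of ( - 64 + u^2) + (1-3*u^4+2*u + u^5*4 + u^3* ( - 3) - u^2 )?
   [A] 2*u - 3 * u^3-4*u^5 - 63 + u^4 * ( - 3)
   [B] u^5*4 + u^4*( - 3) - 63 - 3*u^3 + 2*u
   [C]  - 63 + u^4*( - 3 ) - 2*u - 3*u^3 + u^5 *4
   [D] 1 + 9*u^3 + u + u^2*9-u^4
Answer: B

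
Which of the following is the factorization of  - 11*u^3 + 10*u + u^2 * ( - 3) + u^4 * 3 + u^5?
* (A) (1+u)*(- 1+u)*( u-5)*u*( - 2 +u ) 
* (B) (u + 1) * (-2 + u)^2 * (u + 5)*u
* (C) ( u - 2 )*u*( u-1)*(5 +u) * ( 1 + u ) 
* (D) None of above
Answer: C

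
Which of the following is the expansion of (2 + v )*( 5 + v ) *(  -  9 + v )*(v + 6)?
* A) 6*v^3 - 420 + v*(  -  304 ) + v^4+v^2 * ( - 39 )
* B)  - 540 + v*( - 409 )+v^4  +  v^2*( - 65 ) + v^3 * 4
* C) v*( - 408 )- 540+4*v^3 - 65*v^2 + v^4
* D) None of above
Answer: C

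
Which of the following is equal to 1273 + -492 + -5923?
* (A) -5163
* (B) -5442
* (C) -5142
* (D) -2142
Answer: C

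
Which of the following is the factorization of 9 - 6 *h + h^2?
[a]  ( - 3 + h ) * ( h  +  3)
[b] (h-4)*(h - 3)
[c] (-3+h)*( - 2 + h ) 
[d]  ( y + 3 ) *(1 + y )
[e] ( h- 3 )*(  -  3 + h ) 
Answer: e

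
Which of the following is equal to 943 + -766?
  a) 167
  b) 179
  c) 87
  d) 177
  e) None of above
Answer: d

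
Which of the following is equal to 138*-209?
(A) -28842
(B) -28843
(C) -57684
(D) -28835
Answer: A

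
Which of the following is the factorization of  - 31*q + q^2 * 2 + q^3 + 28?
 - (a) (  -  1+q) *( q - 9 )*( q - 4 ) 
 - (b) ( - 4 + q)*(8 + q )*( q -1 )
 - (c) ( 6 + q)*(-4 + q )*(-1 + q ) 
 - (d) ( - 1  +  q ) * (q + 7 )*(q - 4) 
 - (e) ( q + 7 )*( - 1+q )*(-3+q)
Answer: d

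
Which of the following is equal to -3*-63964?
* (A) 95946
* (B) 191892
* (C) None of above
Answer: B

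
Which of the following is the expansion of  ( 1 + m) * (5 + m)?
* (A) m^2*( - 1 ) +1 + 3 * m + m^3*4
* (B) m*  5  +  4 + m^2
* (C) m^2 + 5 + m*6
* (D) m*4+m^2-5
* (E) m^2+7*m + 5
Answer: C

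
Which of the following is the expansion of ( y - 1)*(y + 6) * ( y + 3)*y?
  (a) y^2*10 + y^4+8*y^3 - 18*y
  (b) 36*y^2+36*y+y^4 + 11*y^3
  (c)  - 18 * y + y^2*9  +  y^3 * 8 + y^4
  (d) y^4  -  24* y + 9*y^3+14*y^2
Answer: c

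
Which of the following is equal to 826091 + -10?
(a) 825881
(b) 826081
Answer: b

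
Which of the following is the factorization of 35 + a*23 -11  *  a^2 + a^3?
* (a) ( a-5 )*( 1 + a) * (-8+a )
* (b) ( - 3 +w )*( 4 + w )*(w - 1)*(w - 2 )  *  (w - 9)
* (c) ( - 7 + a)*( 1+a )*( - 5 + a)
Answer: c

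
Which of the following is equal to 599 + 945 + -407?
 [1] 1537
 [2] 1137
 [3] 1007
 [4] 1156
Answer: 2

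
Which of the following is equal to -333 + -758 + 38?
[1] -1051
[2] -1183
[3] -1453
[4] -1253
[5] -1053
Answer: 5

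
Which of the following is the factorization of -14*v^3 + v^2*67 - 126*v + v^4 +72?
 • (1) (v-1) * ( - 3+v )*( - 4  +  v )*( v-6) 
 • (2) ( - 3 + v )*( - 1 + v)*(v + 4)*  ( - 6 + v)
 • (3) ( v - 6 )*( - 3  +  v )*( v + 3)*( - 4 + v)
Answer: 1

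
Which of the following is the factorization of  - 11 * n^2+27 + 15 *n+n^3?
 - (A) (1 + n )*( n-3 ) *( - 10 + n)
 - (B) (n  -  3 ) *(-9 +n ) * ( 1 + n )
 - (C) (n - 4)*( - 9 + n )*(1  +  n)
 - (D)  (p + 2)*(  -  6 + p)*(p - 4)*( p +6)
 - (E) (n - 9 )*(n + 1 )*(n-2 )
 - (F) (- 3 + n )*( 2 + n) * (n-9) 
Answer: B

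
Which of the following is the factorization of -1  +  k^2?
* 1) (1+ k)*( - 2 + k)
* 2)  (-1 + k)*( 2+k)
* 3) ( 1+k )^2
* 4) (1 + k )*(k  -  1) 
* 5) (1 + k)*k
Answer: 4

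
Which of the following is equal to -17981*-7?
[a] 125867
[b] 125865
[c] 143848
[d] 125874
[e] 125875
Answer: a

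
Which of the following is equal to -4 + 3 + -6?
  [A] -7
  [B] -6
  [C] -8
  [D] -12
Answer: A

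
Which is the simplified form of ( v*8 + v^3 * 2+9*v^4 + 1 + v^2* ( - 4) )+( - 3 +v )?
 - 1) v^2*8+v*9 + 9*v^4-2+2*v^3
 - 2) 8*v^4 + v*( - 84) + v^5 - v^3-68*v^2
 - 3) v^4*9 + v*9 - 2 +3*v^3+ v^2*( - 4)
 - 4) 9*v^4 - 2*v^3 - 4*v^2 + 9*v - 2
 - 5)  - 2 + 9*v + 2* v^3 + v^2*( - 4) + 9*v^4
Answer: 5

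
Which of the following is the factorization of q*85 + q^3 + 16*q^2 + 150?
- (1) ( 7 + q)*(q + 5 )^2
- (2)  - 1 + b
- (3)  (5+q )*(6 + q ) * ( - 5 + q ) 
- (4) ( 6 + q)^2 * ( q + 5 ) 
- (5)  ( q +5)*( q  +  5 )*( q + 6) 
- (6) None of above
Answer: 5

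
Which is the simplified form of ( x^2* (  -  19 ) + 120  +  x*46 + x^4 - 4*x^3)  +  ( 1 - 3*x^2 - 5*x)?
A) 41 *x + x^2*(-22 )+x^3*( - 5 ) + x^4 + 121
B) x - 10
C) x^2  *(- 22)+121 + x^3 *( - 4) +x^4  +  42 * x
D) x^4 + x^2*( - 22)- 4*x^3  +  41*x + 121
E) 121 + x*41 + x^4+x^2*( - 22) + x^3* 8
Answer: D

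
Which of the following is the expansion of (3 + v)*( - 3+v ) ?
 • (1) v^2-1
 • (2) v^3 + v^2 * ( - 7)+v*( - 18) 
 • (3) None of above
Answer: 3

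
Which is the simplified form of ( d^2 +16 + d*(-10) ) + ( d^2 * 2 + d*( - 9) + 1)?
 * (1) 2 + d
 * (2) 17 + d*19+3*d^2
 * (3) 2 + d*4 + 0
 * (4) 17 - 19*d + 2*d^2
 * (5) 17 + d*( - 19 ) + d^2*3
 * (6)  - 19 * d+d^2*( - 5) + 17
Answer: 5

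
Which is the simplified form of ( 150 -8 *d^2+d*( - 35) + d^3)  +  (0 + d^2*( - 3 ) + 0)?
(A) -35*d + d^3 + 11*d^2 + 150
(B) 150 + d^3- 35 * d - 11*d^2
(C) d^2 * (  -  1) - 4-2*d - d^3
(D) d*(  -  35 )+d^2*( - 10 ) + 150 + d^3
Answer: B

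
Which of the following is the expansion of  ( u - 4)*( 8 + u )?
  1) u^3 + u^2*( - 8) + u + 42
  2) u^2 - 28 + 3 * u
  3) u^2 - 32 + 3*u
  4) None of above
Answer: 4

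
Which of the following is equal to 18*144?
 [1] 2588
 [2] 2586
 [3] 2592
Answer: 3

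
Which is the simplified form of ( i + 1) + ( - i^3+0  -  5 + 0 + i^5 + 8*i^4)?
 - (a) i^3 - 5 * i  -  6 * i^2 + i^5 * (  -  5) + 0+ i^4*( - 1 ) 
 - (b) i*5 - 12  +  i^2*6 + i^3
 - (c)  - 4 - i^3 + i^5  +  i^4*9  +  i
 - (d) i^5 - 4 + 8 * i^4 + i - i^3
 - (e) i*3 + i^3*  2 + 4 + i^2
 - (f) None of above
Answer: d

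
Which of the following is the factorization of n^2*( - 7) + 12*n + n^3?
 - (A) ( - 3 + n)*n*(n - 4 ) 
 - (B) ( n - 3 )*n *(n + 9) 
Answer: A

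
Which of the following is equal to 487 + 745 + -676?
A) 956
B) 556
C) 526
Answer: B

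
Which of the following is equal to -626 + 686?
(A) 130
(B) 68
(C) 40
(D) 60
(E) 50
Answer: D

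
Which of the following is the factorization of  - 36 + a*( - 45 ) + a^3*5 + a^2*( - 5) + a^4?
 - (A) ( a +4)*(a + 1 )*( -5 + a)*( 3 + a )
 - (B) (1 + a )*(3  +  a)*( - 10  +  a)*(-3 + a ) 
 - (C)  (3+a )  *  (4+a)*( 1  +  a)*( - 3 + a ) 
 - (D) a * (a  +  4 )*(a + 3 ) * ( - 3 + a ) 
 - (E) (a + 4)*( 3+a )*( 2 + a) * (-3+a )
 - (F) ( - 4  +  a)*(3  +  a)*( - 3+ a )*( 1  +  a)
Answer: C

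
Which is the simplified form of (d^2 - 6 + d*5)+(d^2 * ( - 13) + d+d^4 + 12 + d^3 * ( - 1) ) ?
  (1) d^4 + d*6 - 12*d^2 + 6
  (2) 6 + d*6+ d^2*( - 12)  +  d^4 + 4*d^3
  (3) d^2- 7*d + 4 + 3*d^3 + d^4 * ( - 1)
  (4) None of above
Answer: 4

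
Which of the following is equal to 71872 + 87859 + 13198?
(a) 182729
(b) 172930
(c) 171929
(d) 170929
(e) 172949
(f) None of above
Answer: f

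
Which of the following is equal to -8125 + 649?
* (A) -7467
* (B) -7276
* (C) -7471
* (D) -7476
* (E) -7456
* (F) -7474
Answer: D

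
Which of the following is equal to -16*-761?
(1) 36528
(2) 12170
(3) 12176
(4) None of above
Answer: 3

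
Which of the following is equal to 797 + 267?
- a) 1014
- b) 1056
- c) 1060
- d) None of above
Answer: d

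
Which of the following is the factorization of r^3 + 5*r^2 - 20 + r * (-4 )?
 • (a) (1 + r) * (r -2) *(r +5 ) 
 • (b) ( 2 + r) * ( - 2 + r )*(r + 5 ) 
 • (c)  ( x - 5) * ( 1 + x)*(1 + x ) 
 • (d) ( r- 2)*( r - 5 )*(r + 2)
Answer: b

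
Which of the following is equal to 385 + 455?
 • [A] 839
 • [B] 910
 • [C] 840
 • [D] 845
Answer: C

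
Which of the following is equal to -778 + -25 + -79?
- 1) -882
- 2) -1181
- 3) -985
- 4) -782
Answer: 1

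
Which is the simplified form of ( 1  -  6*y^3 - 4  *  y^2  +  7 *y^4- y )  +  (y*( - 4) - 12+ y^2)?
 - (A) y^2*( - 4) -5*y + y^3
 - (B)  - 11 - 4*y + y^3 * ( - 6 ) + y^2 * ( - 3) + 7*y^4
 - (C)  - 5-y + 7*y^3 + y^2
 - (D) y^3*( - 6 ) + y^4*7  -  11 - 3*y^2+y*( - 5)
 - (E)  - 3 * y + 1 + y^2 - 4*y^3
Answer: D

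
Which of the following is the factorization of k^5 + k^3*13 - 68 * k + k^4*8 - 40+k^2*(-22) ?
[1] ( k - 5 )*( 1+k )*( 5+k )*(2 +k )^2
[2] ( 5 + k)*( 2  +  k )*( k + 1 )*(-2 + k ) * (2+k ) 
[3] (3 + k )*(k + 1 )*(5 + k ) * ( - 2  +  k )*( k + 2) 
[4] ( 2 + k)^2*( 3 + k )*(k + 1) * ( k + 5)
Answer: 2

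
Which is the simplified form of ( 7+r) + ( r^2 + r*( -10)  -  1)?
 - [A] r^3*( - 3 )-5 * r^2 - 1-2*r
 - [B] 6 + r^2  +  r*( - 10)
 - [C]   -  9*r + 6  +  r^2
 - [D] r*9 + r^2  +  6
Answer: C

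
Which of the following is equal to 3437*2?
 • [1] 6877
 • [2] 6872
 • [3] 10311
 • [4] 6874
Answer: 4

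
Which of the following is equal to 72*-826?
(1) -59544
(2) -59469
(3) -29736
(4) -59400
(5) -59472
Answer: 5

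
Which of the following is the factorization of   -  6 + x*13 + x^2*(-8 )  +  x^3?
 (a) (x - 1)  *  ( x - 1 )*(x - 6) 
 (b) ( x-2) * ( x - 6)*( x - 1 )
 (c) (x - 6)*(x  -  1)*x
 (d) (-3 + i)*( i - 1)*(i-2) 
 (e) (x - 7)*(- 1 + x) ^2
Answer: a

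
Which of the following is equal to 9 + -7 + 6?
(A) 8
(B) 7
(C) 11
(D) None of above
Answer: A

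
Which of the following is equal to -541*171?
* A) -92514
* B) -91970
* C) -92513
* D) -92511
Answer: D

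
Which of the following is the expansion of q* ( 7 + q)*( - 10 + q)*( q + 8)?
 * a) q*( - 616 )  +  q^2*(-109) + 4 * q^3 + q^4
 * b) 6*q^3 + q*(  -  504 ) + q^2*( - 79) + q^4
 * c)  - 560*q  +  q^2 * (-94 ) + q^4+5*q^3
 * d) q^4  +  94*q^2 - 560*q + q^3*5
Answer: c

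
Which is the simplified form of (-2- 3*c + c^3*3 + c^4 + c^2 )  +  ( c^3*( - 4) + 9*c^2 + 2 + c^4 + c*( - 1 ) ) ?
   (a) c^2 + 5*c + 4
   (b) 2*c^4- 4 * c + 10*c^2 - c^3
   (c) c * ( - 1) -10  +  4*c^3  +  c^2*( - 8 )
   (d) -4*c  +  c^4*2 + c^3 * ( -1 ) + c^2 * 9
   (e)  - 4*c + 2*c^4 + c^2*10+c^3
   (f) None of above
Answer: b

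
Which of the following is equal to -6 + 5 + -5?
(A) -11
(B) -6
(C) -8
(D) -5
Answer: B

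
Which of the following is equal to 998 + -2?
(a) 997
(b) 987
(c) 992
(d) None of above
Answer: d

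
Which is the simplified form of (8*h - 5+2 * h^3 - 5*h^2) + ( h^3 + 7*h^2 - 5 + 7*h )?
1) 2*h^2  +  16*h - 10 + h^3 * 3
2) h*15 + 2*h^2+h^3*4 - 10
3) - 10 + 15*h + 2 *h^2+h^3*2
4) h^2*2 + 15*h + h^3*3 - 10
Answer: 4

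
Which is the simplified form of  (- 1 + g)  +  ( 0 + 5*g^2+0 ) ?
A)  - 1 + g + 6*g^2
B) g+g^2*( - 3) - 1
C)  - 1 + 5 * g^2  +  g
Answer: C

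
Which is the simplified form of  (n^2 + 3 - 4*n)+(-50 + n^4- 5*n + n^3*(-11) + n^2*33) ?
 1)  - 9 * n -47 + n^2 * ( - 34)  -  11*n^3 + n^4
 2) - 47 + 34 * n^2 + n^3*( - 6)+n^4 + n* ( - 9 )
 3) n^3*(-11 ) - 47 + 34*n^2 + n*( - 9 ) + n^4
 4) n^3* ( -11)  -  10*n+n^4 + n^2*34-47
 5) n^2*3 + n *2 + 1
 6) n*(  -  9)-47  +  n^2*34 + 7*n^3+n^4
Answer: 3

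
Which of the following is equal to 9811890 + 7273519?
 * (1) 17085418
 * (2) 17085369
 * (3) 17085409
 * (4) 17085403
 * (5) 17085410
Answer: 3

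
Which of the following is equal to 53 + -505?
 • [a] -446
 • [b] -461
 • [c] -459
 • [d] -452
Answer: d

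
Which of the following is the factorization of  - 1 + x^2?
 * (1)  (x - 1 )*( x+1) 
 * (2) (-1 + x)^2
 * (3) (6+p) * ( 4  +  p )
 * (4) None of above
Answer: 1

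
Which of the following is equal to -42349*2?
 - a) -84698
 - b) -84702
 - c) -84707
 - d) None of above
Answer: a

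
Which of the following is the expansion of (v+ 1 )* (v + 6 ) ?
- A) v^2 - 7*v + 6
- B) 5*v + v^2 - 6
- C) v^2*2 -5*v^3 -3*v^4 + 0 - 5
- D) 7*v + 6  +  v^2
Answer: D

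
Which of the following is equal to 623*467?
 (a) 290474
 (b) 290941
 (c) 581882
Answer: b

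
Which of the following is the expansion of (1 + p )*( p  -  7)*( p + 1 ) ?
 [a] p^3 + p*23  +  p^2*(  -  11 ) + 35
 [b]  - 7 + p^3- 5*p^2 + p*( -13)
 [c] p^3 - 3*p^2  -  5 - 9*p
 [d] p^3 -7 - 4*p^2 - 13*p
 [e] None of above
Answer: b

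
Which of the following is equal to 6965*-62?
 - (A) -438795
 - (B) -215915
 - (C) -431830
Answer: C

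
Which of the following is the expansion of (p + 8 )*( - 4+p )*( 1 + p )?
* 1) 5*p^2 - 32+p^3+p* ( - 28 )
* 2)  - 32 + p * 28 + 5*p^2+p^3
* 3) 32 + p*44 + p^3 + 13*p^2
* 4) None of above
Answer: 1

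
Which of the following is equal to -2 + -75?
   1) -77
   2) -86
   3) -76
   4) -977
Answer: 1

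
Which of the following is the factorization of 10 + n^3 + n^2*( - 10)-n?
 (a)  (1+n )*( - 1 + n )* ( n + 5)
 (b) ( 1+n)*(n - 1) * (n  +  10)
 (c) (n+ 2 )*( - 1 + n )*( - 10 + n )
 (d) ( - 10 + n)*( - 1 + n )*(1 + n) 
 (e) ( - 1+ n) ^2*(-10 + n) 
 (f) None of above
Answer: d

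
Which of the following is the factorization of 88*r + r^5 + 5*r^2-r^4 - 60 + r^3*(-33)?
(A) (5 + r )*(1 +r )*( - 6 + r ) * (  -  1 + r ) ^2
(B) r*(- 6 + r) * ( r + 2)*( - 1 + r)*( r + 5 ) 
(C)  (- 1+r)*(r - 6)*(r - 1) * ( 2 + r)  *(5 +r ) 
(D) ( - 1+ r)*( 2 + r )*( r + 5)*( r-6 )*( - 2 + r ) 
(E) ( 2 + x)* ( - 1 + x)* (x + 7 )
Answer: C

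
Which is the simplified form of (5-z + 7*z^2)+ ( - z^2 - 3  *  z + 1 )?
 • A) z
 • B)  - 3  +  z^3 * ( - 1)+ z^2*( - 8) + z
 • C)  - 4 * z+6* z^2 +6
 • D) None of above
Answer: C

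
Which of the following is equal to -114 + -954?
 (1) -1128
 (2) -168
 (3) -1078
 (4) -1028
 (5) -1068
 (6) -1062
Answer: 5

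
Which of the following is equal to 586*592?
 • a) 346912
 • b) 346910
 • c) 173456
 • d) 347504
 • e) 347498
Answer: a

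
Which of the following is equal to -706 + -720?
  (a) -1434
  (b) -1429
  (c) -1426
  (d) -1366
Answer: c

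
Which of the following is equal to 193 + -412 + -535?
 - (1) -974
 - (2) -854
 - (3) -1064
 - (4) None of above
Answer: 4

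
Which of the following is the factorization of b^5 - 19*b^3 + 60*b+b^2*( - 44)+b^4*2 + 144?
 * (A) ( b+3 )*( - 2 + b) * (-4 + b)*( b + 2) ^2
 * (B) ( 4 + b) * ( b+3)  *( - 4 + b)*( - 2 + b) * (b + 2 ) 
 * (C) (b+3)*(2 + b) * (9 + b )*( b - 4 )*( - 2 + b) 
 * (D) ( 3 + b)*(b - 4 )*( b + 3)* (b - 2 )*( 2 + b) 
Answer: D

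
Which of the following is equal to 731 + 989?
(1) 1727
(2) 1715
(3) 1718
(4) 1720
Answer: 4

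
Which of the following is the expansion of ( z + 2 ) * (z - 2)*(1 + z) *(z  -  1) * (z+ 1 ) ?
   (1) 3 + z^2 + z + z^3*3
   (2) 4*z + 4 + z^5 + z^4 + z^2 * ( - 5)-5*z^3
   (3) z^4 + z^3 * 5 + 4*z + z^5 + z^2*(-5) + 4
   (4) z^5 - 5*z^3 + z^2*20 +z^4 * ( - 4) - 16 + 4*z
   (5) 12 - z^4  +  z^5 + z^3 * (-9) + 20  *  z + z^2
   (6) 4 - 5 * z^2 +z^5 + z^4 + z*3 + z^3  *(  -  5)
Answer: 2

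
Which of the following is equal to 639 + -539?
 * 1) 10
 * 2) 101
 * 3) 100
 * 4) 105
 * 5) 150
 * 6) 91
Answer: 3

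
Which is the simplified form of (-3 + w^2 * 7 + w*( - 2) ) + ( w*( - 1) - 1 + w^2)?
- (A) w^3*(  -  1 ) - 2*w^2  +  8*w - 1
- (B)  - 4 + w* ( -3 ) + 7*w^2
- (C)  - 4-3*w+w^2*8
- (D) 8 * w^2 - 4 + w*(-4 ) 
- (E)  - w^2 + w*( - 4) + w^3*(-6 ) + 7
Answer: C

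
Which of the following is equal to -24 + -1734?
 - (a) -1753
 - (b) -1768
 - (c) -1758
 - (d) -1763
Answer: c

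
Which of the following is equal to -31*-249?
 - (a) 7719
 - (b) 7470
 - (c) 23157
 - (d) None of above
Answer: a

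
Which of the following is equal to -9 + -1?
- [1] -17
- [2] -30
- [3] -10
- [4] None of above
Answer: 3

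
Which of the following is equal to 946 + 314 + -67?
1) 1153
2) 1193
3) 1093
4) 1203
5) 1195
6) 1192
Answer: 2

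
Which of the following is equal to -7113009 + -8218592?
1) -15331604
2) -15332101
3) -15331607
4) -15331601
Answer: 4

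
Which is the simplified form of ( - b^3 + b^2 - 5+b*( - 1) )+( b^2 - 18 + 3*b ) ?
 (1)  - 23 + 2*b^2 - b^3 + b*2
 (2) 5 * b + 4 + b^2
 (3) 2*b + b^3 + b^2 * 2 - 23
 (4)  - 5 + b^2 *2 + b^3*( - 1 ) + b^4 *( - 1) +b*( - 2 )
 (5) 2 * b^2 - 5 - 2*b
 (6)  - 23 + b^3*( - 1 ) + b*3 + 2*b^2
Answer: 1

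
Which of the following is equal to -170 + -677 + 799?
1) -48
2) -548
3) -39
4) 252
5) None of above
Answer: 1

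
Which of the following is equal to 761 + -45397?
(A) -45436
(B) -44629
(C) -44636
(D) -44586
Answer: C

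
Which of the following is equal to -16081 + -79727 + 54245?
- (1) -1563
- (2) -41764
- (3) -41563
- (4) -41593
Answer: 3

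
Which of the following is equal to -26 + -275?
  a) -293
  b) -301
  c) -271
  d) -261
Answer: b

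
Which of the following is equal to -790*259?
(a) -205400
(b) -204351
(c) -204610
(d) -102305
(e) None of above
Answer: c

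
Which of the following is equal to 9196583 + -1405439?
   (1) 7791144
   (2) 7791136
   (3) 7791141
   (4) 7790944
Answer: 1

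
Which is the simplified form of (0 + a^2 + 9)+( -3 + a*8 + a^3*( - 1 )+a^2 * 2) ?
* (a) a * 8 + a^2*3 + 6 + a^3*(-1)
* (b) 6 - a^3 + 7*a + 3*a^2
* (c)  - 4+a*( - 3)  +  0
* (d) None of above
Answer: a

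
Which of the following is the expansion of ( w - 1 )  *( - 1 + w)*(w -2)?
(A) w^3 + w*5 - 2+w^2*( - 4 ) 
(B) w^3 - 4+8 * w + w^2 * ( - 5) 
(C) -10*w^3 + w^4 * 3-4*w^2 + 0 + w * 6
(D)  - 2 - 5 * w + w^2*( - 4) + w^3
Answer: A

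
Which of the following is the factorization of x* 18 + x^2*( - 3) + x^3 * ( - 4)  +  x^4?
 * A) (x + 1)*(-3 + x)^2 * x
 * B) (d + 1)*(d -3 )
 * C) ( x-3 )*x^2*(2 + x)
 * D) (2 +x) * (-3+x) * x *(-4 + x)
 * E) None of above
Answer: E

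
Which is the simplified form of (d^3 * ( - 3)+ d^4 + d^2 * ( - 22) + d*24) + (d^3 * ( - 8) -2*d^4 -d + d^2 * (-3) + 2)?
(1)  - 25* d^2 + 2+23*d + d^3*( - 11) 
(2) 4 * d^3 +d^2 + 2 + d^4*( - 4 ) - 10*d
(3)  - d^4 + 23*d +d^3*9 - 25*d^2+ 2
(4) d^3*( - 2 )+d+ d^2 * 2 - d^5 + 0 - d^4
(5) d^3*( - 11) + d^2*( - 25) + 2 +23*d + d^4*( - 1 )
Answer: 5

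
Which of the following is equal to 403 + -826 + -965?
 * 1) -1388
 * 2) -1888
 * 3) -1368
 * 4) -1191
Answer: 1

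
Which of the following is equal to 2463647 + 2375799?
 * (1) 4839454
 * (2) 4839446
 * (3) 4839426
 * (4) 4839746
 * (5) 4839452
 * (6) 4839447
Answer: 2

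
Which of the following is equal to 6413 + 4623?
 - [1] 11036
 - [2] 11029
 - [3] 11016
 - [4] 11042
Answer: 1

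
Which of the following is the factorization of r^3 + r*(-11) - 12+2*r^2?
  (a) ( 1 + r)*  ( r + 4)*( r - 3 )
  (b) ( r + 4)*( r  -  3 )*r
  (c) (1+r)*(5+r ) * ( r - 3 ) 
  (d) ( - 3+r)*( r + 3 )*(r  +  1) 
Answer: a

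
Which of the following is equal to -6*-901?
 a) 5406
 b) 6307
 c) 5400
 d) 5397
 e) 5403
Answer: a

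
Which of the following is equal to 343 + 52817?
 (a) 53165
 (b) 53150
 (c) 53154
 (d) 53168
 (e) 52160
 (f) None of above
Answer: f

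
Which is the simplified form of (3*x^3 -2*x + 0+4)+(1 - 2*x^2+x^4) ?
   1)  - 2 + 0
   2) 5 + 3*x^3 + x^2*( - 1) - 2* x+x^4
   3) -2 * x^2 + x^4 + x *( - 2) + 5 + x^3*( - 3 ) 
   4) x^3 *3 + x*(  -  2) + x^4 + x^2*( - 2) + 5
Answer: 4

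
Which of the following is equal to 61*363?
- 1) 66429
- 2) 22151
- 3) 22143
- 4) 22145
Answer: 3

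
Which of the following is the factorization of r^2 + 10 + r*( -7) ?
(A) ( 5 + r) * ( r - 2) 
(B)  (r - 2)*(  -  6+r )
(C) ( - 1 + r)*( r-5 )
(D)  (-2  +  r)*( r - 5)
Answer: D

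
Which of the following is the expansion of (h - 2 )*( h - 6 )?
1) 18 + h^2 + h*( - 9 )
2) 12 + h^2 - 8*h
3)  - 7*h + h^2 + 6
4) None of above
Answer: 2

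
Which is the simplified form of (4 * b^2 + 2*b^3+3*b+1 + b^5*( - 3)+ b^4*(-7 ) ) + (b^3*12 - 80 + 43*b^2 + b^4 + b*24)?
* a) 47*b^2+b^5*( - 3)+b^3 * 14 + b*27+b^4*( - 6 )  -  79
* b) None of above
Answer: a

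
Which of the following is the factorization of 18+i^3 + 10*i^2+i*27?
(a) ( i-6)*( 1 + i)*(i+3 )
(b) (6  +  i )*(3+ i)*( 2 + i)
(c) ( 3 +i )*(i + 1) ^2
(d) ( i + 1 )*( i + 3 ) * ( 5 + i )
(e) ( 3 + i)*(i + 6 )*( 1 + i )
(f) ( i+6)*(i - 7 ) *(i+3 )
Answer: e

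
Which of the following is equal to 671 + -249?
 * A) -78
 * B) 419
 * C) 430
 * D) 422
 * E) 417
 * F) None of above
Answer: D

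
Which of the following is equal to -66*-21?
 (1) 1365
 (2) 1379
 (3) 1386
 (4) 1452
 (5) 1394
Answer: 3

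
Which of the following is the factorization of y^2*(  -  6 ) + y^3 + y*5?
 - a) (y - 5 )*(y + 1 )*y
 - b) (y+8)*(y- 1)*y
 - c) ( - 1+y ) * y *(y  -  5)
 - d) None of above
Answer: c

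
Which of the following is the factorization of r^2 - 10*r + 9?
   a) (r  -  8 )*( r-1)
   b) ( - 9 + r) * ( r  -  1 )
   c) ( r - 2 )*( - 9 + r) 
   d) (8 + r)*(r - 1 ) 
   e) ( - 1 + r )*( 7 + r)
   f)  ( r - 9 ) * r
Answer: b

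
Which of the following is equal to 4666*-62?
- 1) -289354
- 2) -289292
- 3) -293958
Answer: 2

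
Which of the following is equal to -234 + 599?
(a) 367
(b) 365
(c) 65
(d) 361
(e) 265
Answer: b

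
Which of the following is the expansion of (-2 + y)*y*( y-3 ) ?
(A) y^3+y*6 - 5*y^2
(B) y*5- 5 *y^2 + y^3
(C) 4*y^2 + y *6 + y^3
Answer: A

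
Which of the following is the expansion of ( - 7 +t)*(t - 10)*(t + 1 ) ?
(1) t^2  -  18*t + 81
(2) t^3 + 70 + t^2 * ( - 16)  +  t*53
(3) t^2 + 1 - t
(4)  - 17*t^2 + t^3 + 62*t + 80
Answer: 2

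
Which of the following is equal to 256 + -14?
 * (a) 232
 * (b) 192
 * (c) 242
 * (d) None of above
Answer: c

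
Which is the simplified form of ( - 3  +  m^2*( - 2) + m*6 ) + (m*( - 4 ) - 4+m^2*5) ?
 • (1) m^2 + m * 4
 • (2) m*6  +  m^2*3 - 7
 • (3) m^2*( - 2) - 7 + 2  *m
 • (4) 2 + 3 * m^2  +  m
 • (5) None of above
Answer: 5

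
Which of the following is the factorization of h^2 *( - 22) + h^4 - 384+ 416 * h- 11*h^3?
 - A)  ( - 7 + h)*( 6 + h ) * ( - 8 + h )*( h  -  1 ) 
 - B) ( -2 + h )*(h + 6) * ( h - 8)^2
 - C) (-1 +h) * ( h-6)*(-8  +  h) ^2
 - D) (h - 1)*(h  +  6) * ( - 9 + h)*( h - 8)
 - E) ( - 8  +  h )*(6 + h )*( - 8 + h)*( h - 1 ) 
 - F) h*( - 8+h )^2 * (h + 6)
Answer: E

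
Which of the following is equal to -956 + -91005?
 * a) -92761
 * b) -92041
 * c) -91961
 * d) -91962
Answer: c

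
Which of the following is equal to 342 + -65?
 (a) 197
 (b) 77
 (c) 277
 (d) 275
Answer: c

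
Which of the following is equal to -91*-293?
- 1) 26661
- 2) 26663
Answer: 2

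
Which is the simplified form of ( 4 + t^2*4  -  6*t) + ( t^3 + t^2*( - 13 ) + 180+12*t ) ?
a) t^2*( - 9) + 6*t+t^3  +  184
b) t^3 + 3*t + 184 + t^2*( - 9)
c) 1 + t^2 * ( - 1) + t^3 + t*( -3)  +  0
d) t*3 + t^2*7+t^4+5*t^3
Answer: a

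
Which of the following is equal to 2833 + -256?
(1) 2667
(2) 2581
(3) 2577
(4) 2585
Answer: 3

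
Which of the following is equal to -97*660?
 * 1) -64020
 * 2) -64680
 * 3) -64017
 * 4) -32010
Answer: 1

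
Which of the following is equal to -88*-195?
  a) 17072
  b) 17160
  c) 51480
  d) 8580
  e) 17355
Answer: b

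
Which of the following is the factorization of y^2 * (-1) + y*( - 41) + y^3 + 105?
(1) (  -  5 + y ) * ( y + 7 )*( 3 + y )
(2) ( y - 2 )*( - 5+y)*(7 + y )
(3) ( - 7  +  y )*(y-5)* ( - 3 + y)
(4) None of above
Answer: 4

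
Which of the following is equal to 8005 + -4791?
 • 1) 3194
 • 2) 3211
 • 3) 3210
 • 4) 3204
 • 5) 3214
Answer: 5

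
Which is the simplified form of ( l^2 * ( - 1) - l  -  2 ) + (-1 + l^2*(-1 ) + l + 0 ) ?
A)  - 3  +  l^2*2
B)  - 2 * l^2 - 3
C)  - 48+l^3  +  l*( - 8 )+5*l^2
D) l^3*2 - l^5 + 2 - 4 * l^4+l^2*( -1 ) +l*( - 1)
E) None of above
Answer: B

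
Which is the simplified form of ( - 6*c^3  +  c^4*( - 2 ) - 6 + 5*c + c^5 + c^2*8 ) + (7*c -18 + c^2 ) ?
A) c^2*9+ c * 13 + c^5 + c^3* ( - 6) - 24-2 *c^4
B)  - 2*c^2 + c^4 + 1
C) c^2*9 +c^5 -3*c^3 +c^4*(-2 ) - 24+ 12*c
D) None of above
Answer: D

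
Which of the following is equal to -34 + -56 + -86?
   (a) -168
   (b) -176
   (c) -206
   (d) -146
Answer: b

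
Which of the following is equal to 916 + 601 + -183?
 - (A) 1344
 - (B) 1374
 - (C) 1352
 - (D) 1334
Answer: D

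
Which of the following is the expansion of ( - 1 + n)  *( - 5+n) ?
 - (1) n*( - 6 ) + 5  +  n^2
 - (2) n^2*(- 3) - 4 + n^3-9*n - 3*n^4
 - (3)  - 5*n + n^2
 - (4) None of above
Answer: 1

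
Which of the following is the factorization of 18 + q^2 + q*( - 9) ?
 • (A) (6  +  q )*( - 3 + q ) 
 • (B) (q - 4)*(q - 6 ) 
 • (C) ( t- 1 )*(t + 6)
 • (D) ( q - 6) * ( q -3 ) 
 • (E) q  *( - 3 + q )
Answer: D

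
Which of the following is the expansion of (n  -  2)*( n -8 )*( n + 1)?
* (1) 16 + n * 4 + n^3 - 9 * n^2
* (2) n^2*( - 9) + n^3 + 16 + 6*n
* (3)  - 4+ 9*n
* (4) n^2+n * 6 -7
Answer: 2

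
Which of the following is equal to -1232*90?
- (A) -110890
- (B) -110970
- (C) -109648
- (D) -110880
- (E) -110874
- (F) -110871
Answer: D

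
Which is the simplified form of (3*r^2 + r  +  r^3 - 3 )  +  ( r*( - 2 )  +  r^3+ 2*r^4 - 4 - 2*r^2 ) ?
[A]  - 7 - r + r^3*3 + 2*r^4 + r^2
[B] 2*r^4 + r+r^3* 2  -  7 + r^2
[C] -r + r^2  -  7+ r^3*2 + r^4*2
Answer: C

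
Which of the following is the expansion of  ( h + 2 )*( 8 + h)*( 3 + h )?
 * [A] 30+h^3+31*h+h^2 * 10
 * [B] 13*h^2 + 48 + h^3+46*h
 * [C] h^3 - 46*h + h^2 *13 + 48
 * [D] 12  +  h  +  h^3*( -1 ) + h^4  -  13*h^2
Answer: B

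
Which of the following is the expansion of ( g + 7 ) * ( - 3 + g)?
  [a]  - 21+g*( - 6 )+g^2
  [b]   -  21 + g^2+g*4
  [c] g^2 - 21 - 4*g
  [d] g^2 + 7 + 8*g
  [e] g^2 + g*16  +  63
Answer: b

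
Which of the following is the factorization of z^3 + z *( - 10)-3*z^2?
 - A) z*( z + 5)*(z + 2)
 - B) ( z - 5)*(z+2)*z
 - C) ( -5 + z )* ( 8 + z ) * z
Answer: B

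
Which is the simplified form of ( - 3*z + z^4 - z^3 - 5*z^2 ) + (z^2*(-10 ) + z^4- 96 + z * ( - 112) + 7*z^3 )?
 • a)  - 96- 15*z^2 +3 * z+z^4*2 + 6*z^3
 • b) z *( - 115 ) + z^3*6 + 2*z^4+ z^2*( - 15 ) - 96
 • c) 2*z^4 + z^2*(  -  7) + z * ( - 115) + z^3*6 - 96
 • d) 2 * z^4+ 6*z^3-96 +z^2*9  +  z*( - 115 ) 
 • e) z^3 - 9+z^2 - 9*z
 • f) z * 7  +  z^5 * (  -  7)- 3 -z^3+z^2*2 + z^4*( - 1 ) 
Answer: b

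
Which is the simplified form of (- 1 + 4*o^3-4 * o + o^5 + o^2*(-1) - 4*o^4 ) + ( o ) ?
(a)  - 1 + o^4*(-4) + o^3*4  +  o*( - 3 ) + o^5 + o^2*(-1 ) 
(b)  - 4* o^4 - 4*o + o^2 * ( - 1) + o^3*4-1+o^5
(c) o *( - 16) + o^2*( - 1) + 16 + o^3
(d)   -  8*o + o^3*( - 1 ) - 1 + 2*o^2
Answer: a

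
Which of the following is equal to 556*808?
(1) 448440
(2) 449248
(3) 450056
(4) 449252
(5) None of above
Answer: 2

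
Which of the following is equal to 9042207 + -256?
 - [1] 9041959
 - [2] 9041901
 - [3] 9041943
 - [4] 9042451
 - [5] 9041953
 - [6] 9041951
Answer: 6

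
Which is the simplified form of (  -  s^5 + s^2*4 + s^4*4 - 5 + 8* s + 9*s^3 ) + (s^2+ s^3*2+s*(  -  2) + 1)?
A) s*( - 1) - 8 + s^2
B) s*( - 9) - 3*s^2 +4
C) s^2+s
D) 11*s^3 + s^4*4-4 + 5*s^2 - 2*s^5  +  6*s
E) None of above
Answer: E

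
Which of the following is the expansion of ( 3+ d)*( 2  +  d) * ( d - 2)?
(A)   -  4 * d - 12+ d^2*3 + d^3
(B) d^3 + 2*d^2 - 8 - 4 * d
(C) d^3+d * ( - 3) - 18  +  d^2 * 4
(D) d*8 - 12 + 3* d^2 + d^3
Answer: A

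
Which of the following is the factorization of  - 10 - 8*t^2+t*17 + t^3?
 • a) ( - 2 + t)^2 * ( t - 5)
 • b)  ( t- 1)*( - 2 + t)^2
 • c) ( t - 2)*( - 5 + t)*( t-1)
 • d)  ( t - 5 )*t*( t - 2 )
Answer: c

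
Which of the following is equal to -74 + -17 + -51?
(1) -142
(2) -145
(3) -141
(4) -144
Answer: 1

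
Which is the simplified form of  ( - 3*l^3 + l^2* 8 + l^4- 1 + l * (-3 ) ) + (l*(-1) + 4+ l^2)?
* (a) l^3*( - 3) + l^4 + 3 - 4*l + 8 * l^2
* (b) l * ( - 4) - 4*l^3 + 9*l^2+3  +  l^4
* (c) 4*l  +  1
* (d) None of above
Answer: d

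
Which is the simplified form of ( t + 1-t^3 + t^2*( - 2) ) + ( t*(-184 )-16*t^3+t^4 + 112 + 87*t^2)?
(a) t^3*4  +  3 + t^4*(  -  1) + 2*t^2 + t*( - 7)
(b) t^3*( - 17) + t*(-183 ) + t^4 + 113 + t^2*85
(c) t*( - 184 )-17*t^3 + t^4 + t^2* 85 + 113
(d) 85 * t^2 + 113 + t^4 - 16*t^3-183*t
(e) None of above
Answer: b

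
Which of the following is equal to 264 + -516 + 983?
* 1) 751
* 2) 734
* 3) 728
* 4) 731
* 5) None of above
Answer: 4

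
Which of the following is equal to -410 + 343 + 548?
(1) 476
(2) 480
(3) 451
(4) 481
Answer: 4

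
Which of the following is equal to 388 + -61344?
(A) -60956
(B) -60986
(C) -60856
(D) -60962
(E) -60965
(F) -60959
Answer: A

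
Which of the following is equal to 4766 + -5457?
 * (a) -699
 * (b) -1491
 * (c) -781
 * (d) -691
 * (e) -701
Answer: d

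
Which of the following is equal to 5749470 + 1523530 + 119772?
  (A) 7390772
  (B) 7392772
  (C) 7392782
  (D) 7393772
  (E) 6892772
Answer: B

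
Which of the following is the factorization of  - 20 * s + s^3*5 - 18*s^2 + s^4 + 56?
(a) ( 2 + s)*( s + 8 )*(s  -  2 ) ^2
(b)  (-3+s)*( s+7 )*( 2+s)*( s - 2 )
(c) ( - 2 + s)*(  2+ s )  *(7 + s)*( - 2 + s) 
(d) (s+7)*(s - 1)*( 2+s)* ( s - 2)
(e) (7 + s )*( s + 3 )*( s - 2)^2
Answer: c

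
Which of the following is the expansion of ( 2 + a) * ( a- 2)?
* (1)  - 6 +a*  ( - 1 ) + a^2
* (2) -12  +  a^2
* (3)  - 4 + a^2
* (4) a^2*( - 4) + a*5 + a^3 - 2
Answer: 3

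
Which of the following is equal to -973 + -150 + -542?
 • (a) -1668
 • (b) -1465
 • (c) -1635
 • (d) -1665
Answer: d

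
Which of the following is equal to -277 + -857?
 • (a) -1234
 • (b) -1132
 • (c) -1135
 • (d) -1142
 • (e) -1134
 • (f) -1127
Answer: e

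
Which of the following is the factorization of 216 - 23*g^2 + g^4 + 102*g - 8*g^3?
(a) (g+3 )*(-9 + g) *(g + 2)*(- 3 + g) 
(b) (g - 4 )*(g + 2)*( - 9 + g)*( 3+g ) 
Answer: b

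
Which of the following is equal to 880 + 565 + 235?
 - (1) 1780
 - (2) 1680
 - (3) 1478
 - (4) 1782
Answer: 2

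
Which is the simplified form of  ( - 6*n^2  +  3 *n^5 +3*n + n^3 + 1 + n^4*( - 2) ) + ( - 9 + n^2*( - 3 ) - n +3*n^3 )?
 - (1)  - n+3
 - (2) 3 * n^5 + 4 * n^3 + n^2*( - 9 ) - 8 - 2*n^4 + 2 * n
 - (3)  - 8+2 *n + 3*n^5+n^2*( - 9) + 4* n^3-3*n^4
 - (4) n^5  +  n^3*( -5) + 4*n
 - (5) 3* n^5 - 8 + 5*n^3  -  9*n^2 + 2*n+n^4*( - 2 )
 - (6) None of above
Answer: 2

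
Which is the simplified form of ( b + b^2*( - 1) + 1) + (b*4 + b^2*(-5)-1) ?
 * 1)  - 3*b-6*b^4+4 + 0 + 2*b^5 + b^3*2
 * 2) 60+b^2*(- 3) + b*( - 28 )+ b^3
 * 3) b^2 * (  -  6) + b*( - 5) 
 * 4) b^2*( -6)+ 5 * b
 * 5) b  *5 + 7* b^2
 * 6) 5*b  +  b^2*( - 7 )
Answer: 4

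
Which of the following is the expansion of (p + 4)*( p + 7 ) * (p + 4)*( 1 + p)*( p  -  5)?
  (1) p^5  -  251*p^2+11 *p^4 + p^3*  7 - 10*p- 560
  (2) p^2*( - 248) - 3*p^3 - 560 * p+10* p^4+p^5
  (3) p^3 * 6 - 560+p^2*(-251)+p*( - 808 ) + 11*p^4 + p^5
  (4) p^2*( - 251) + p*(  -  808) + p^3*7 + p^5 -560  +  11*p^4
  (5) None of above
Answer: 4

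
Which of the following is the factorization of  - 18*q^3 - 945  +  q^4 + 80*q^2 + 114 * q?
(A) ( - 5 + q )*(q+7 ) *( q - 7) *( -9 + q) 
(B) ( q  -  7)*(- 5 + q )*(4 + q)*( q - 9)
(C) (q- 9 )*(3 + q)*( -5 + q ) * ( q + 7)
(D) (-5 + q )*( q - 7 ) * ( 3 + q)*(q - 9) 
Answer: D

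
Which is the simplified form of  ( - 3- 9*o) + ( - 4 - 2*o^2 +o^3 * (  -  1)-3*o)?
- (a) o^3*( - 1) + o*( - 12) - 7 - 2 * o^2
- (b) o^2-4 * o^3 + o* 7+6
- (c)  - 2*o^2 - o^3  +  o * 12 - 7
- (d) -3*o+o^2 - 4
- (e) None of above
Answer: a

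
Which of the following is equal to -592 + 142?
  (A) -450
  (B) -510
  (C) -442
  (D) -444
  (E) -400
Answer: A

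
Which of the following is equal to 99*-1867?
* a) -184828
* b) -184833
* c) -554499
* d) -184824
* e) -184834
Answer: b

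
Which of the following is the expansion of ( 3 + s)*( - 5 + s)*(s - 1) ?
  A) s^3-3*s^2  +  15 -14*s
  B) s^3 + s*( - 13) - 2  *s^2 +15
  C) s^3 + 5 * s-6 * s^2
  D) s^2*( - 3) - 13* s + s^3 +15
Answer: D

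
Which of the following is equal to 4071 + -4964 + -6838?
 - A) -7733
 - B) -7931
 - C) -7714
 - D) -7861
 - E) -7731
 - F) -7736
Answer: E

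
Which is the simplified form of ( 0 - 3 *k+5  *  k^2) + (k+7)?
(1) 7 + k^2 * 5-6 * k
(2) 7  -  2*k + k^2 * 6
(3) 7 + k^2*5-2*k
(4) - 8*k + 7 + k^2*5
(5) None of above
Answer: 3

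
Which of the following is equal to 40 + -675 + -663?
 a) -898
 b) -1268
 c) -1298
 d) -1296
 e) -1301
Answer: c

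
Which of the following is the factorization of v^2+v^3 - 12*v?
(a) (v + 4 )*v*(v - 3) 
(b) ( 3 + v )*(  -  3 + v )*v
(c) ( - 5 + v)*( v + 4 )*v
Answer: a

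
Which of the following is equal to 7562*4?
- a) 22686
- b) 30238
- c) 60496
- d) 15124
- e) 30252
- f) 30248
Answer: f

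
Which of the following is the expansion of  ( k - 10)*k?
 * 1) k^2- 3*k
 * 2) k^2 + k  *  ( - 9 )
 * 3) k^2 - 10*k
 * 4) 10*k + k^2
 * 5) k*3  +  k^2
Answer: 3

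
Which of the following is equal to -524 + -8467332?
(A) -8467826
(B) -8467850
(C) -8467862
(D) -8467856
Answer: D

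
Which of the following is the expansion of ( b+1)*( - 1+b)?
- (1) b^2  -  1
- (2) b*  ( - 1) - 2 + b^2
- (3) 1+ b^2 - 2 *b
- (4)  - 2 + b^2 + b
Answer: 1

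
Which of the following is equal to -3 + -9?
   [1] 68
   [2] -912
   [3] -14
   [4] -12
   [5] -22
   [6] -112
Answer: 4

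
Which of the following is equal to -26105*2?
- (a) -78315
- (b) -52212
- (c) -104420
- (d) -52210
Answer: d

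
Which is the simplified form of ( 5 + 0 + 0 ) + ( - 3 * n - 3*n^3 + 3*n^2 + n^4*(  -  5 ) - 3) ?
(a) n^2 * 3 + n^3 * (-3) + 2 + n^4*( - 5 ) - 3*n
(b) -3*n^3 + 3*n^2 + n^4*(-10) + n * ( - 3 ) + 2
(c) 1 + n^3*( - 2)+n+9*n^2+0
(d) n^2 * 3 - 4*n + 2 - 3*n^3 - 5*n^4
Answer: a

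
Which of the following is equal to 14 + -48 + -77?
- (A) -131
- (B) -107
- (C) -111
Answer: C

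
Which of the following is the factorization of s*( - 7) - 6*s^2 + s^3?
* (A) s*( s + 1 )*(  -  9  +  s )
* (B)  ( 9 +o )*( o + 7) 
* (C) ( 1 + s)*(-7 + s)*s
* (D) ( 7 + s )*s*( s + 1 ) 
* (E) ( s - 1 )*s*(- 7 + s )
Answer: C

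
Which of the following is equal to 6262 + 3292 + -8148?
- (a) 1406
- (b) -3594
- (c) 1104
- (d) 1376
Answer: a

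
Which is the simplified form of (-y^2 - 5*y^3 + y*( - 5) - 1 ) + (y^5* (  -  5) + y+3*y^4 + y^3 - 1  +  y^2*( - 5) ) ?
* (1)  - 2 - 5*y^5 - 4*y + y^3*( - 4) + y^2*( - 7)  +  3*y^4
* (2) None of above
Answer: 2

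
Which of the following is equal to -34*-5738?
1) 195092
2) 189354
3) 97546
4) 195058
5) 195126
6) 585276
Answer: 1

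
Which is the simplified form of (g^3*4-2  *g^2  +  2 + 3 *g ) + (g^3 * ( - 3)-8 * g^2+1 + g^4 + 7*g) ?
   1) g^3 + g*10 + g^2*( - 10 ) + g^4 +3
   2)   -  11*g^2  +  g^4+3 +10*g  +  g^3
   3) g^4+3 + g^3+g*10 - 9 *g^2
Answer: 1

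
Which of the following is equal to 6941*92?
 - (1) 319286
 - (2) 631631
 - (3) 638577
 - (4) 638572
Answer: 4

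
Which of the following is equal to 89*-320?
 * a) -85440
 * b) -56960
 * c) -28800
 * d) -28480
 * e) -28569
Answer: d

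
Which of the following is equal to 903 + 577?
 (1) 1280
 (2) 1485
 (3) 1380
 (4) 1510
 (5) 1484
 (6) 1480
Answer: 6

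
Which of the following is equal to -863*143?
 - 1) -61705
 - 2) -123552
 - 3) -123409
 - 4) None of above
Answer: 3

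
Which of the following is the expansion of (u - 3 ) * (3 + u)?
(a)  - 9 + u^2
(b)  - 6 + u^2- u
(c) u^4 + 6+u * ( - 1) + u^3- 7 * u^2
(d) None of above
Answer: a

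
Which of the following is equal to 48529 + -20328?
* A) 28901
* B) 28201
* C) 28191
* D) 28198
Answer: B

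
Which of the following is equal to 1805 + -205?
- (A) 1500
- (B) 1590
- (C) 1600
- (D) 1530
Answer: C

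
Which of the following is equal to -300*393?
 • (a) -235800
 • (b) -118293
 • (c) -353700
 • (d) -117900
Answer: d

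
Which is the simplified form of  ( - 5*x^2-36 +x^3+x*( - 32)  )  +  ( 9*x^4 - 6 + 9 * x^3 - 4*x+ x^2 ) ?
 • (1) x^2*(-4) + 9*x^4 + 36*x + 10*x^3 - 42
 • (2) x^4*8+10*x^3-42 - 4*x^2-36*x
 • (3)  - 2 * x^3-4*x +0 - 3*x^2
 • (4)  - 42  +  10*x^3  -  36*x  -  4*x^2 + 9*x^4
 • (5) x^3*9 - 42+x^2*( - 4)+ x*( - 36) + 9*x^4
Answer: 4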